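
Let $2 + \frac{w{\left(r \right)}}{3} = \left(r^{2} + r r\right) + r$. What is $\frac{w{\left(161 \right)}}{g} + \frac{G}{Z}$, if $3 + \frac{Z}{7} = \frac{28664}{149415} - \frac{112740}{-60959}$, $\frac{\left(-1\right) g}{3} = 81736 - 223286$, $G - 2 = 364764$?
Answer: $- \frac{450888349627796929}{8295581525050} \approx -54353.0$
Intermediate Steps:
$G = 364766$ ($G = 2 + 364764 = 364766$)
$w{\left(r \right)} = -6 + 3 r + 6 r^{2}$ ($w{\left(r \right)} = -6 + 3 \left(\left(r^{2} + r r\right) + r\right) = -6 + 3 \left(\left(r^{2} + r^{2}\right) + r\right) = -6 + 3 \left(2 r^{2} + r\right) = -6 + 3 \left(r + 2 r^{2}\right) = -6 + \left(3 r + 6 r^{2}\right) = -6 + 3 r + 6 r^{2}$)
$g = 424650$ ($g = - 3 \left(81736 - 223286\right) = \left(-3\right) \left(-141550\right) = 424650$)
$Z = - \frac{8732191079}{1301169855}$ ($Z = -21 + 7 \left(\frac{28664}{149415} - \frac{112740}{-60959}\right) = -21 + 7 \left(28664 \cdot \frac{1}{149415} - - \frac{112740}{60959}\right) = -21 + 7 \left(\frac{28664}{149415} + \frac{112740}{60959}\right) = -21 + 7 \cdot \frac{18592375876}{9108188985} = -21 + \frac{18592375876}{1301169855} = - \frac{8732191079}{1301169855} \approx -6.711$)
$\frac{w{\left(161 \right)}}{g} + \frac{G}{Z} = \frac{-6 + 3 \cdot 161 + 6 \cdot 161^{2}}{424650} + \frac{364766}{- \frac{8732191079}{1301169855}} = \left(-6 + 483 + 6 \cdot 25921\right) \frac{1}{424650} + 364766 \left(- \frac{1301169855}{8732191079}\right) = \left(-6 + 483 + 155526\right) \frac{1}{424650} - \frac{474622523328930}{8732191079} = 156003 \cdot \frac{1}{424650} - \frac{474622523328930}{8732191079} = \frac{349}{950} - \frac{474622523328930}{8732191079} = - \frac{450888349627796929}{8295581525050}$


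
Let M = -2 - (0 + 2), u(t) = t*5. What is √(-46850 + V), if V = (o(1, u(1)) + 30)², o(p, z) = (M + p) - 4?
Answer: I*√46321 ≈ 215.22*I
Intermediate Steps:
u(t) = 5*t
M = -4 (M = -2 - 1*2 = -2 - 2 = -4)
o(p, z) = -8 + p (o(p, z) = (-4 + p) - 4 = -8 + p)
V = 529 (V = ((-8 + 1) + 30)² = (-7 + 30)² = 23² = 529)
√(-46850 + V) = √(-46850 + 529) = √(-46321) = I*√46321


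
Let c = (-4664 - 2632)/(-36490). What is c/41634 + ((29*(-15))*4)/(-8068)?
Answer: 55073120261/255356344935 ≈ 0.21567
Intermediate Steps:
c = 3648/18245 (c = -7296*(-1/36490) = 3648/18245 ≈ 0.19995)
c/41634 + ((29*(-15))*4)/(-8068) = (3648/18245)/41634 + ((29*(-15))*4)/(-8068) = (3648/18245)*(1/41634) - 435*4*(-1/8068) = 608/126602055 - 1740*(-1/8068) = 608/126602055 + 435/2017 = 55073120261/255356344935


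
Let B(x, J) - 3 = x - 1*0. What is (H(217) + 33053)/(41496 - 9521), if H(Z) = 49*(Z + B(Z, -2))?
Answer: 54466/31975 ≈ 1.7034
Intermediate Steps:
B(x, J) = 3 + x (B(x, J) = 3 + (x - 1*0) = 3 + (x + 0) = 3 + x)
H(Z) = 147 + 98*Z (H(Z) = 49*(Z + (3 + Z)) = 49*(3 + 2*Z) = 147 + 98*Z)
(H(217) + 33053)/(41496 - 9521) = ((147 + 98*217) + 33053)/(41496 - 9521) = ((147 + 21266) + 33053)/31975 = (21413 + 33053)*(1/31975) = 54466*(1/31975) = 54466/31975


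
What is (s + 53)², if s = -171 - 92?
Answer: 44100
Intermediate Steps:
s = -263
(s + 53)² = (-263 + 53)² = (-210)² = 44100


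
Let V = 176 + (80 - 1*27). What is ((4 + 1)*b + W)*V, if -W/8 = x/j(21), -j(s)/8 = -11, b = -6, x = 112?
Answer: -101218/11 ≈ -9201.6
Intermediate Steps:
j(s) = 88 (j(s) = -8*(-11) = 88)
V = 229 (V = 176 + (80 - 27) = 176 + 53 = 229)
W = -112/11 (W = -896/88 = -8*14/11 = -112/11 ≈ -10.182)
((4 + 1)*b + W)*V = ((4 + 1)*(-6) - 112/11)*229 = (5*(-6) - 112/11)*229 = (-30 - 112/11)*229 = -442/11*229 = -101218/11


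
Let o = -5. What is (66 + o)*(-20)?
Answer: -1220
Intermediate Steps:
(66 + o)*(-20) = (66 - 5)*(-20) = 61*(-20) = -1220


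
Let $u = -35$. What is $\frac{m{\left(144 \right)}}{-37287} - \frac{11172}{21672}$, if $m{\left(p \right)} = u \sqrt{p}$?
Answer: $- \frac{538979}{1068894} \approx -0.50424$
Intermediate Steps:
$m{\left(p \right)} = - 35 \sqrt{p}$
$\frac{m{\left(144 \right)}}{-37287} - \frac{11172}{21672} = \frac{\left(-35\right) \sqrt{144}}{-37287} - \frac{11172}{21672} = \left(-35\right) 12 \left(- \frac{1}{37287}\right) - \frac{133}{258} = \left(-420\right) \left(- \frac{1}{37287}\right) - \frac{133}{258} = \frac{140}{12429} - \frac{133}{258} = - \frac{538979}{1068894}$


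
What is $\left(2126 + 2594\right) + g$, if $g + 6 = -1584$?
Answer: $3130$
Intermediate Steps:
$g = -1590$ ($g = -6 - 1584 = -1590$)
$\left(2126 + 2594\right) + g = \left(2126 + 2594\right) - 1590 = 4720 - 1590 = 3130$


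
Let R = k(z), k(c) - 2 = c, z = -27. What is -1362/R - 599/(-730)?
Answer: 201847/3650 ≈ 55.301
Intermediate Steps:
k(c) = 2 + c
R = -25 (R = 2 - 27 = -25)
-1362/R - 599/(-730) = -1362/(-25) - 599/(-730) = -1362*(-1/25) - 599*(-1/730) = 1362/25 + 599/730 = 201847/3650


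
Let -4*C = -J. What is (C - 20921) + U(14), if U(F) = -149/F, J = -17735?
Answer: -710231/28 ≈ -25365.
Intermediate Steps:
C = -17735/4 (C = -(-1)*(-17735)/4 = -¼*17735 = -17735/4 ≈ -4433.8)
(C - 20921) + U(14) = (-17735/4 - 20921) - 149/14 = -101419/4 - 149*1/14 = -101419/4 - 149/14 = -710231/28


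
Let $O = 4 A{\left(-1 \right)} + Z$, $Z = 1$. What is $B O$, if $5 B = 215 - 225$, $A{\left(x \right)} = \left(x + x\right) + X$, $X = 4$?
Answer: $-18$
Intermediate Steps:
$A{\left(x \right)} = 4 + 2 x$ ($A{\left(x \right)} = \left(x + x\right) + 4 = 2 x + 4 = 4 + 2 x$)
$B = -2$ ($B = \frac{215 - 225}{5} = \frac{1}{5} \left(-10\right) = -2$)
$O = 9$ ($O = 4 \left(4 + 2 \left(-1\right)\right) + 1 = 4 \left(4 - 2\right) + 1 = 4 \cdot 2 + 1 = 8 + 1 = 9$)
$B O = \left(-2\right) 9 = -18$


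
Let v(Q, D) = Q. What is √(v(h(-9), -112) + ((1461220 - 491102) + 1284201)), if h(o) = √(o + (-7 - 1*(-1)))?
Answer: √(2254319 + I*√15) ≈ 1501.4 + 0.e-3*I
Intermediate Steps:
h(o) = √(-6 + o) (h(o) = √(o + (-7 + 1)) = √(o - 6) = √(-6 + o))
√(v(h(-9), -112) + ((1461220 - 491102) + 1284201)) = √(√(-6 - 9) + ((1461220 - 491102) + 1284201)) = √(√(-15) + (970118 + 1284201)) = √(I*√15 + 2254319) = √(2254319 + I*√15)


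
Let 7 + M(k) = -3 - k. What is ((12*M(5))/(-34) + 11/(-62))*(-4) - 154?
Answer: -91944/527 ≈ -174.47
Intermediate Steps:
M(k) = -10 - k (M(k) = -7 + (-3 - k) = -10 - k)
((12*M(5))/(-34) + 11/(-62))*(-4) - 154 = ((12*(-10 - 1*5))/(-34) + 11/(-62))*(-4) - 154 = ((12*(-10 - 5))*(-1/34) + 11*(-1/62))*(-4) - 154 = ((12*(-15))*(-1/34) - 11/62)*(-4) - 154 = (-180*(-1/34) - 11/62)*(-4) - 154 = (90/17 - 11/62)*(-4) - 154 = (5393/1054)*(-4) - 154 = -10786/527 - 154 = -91944/527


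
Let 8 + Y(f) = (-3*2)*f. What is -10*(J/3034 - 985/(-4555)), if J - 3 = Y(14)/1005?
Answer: -16306739/7507551 ≈ -2.1720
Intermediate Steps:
Y(f) = -8 - 6*f (Y(f) = -8 + (-3*2)*f = -8 - 6*f)
J = 2923/1005 (J = 3 + (-8 - 6*14)/1005 = 3 + (-8 - 84)*(1/1005) = 3 - 92*1/1005 = 3 - 92/1005 = 2923/1005 ≈ 2.9085)
-10*(J/3034 - 985/(-4555)) = -10*((2923/1005)/3034 - 985/(-4555)) = -10*((2923/1005)*(1/3034) - 985*(-1/4555)) = -10*(79/82410 + 197/911) = -10*16306739/75075510 = -16306739/7507551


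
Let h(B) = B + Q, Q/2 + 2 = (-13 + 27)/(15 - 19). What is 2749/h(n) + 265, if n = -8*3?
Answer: 6526/35 ≈ 186.46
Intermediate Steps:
Q = -11 (Q = -4 + 2*((-13 + 27)/(15 - 19)) = -4 + 2*(14/(-4)) = -4 + 2*(14*(-¼)) = -4 + 2*(-7/2) = -4 - 7 = -11)
n = -24
h(B) = -11 + B (h(B) = B - 11 = -11 + B)
2749/h(n) + 265 = 2749/(-11 - 24) + 265 = 2749/(-35) + 265 = 2749*(-1/35) + 265 = -2749/35 + 265 = 6526/35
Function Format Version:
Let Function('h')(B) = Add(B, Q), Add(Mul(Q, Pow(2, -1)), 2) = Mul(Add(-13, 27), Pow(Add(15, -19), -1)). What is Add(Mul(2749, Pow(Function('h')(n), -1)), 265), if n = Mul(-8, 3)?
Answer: Rational(6526, 35) ≈ 186.46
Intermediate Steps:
Q = -11 (Q = Add(-4, Mul(2, Mul(Add(-13, 27), Pow(Add(15, -19), -1)))) = Add(-4, Mul(2, Mul(14, Pow(-4, -1)))) = Add(-4, Mul(2, Mul(14, Rational(-1, 4)))) = Add(-4, Mul(2, Rational(-7, 2))) = Add(-4, -7) = -11)
n = -24
Function('h')(B) = Add(-11, B) (Function('h')(B) = Add(B, -11) = Add(-11, B))
Add(Mul(2749, Pow(Function('h')(n), -1)), 265) = Add(Mul(2749, Pow(Add(-11, -24), -1)), 265) = Add(Mul(2749, Pow(-35, -1)), 265) = Add(Mul(2749, Rational(-1, 35)), 265) = Add(Rational(-2749, 35), 265) = Rational(6526, 35)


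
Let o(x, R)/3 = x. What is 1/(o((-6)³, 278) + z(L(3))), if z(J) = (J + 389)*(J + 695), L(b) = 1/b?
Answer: 9/2430616 ≈ 3.7028e-6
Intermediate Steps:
o(x, R) = 3*x
z(J) = (389 + J)*(695 + J)
1/(o((-6)³, 278) + z(L(3))) = 1/(3*(-6)³ + (270355 + (1/3)² + 1084/3)) = 1/(3*(-216) + (270355 + (⅓)² + 1084*(⅓))) = 1/(-648 + (270355 + ⅑ + 1084/3)) = 1/(-648 + 2436448/9) = 1/(2430616/9) = 9/2430616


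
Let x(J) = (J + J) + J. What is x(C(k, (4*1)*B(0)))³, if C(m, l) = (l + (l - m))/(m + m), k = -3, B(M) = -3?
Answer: 9261/8 ≈ 1157.6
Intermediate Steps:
C(m, l) = (-m + 2*l)/(2*m) (C(m, l) = (-m + 2*l)/((2*m)) = (-m + 2*l)*(1/(2*m)) = (-m + 2*l)/(2*m))
x(J) = 3*J (x(J) = 2*J + J = 3*J)
x(C(k, (4*1)*B(0)))³ = (3*(((4*1)*(-3) - ½*(-3))/(-3)))³ = (3*(-(4*(-3) + 3/2)/3))³ = (3*(-(-12 + 3/2)/3))³ = (3*(-⅓*(-21/2)))³ = (3*(7/2))³ = (21/2)³ = 9261/8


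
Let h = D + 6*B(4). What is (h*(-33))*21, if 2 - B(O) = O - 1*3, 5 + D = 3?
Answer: -2772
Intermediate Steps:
D = -2 (D = -5 + 3 = -2)
B(O) = 5 - O (B(O) = 2 - (O - 1*3) = 2 - (O - 3) = 2 - (-3 + O) = 2 + (3 - O) = 5 - O)
h = 4 (h = -2 + 6*(5 - 1*4) = -2 + 6*(5 - 4) = -2 + 6*1 = -2 + 6 = 4)
(h*(-33))*21 = (4*(-33))*21 = -132*21 = -2772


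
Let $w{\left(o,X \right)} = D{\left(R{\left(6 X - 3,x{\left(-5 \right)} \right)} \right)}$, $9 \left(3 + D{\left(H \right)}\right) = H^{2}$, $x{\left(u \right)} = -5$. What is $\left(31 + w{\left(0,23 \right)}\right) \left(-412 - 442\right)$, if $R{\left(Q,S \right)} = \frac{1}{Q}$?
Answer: $- \frac{3922166654}{164025} \approx -23912.0$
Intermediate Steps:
$D{\left(H \right)} = -3 + \frac{H^{2}}{9}$
$w{\left(o,X \right)} = -3 + \frac{1}{9 \left(-3 + 6 X\right)^{2}}$ ($w{\left(o,X \right)} = -3 + \frac{\left(\frac{1}{6 X - 3}\right)^{2}}{9} = -3 + \frac{\left(\frac{1}{-3 + 6 X}\right)^{2}}{9} = -3 + \frac{1}{9 \left(-3 + 6 X\right)^{2}}$)
$\left(31 + w{\left(0,23 \right)}\right) \left(-412 - 442\right) = \left(31 - \left(3 - \frac{1}{81 \left(-1 + 2 \cdot 23\right)^{2}}\right)\right) \left(-412 - 442\right) = \left(31 - \left(3 - \frac{1}{81 \left(-1 + 46\right)^{2}}\right)\right) \left(-854\right) = \left(31 - \left(3 - \frac{1}{81 \cdot 2025}\right)\right) \left(-854\right) = \left(31 + \left(-3 + \frac{1}{81} \cdot \frac{1}{2025}\right)\right) \left(-854\right) = \left(31 + \left(-3 + \frac{1}{164025}\right)\right) \left(-854\right) = \left(31 - \frac{492074}{164025}\right) \left(-854\right) = \frac{4592701}{164025} \left(-854\right) = - \frac{3922166654}{164025}$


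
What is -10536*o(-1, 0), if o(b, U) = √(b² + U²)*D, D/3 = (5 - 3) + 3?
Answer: -158040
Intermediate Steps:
D = 15 (D = 3*((5 - 3) + 3) = 3*(2 + 3) = 3*5 = 15)
o(b, U) = 15*√(U² + b²) (o(b, U) = √(b² + U²)*15 = √(U² + b²)*15 = 15*√(U² + b²))
-10536*o(-1, 0) = -158040*√(0² + (-1)²) = -158040*√(0 + 1) = -158040*√1 = -158040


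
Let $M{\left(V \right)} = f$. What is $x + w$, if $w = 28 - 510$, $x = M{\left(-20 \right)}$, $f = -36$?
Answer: $-518$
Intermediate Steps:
$M{\left(V \right)} = -36$
$x = -36$
$w = -482$ ($w = 28 - 510 = -482$)
$x + w = -36 - 482 = -518$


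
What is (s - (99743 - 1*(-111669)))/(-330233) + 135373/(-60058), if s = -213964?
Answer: -19157400101/19833133514 ≈ -0.96593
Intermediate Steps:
(s - (99743 - 1*(-111669)))/(-330233) + 135373/(-60058) = (-213964 - (99743 - 1*(-111669)))/(-330233) + 135373/(-60058) = (-213964 - (99743 + 111669))*(-1/330233) + 135373*(-1/60058) = (-213964 - 1*211412)*(-1/330233) - 135373/60058 = (-213964 - 211412)*(-1/330233) - 135373/60058 = -425376*(-1/330233) - 135373/60058 = 425376/330233 - 135373/60058 = -19157400101/19833133514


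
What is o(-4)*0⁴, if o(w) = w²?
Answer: 0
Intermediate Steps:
o(-4)*0⁴ = (-4)²*0⁴ = 16*0 = 0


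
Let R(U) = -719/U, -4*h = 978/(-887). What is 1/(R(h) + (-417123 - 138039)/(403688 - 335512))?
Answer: -16669032/43615185637 ≈ -0.00038218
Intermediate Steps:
h = 489/1774 (h = -489/(2*(-887)) = -489*(-1)/(2*887) = -¼*(-978/887) = 489/1774 ≈ 0.27565)
1/(R(h) + (-417123 - 138039)/(403688 - 335512)) = 1/(-719/489/1774 + (-417123 - 138039)/(403688 - 335512)) = 1/(-719*1774/489 - 555162/68176) = 1/(-1275506/489 - 555162*1/68176) = 1/(-1275506/489 - 277581/34088) = 1/(-43615185637/16669032) = -16669032/43615185637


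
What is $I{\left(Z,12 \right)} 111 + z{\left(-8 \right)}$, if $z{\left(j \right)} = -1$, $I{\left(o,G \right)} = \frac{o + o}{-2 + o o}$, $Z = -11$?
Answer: $- \frac{2561}{119} \approx -21.521$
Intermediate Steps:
$I{\left(o,G \right)} = \frac{2 o}{-2 + o^{2}}$
$I{\left(Z,12 \right)} 111 + z{\left(-8 \right)} = 2 \left(-11\right) \frac{1}{-2 + \left(-11\right)^{2}} \cdot 111 - 1 = 2 \left(-11\right) \frac{1}{-2 + 121} \cdot 111 - 1 = 2 \left(-11\right) \frac{1}{119} \cdot 111 - 1 = \left(- \frac{22}{119}\right) 111 - 1 = - \frac{2442}{119} - 1 = - \frac{2561}{119}$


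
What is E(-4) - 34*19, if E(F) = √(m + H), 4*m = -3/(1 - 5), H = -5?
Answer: -646 + I*√77/4 ≈ -646.0 + 2.1937*I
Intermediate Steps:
m = 3/16 (m = (-3/(1 - 5))/4 = (-3/(-4))/4 = (-3*(-¼))/4 = (¼)*(¾) = 3/16 ≈ 0.18750)
E(F) = I*√77/4 (E(F) = √(3/16 - 5) = √(-77/16) = I*√77/4)
E(-4) - 34*19 = I*√77/4 - 34*19 = I*√77/4 - 646 = -646 + I*√77/4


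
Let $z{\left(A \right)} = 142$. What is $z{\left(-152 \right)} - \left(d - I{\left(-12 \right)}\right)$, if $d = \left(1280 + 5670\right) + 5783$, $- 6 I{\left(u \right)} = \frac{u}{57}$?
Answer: $- \frac{717685}{57} \approx -12591.0$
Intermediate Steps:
$I{\left(u \right)} = - \frac{u}{342}$ ($I{\left(u \right)} = - \frac{u \frac{1}{57}}{6} = - \frac{\frac{1}{57} u}{6} = - \frac{u}{342}$)
$d = 12733$ ($d = 6950 + 5783 = 12733$)
$z{\left(-152 \right)} - \left(d - I{\left(-12 \right)}\right) = 142 - \frac{725779}{57} = - \frac{717685}{57}$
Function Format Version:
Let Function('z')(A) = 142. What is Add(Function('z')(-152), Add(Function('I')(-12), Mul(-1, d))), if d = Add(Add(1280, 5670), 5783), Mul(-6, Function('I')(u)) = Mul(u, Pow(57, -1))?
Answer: Rational(-717685, 57) ≈ -12591.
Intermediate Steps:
Function('I')(u) = Mul(Rational(-1, 342), u) (Function('I')(u) = Mul(Rational(-1, 6), Mul(u, Pow(57, -1))) = Mul(Rational(-1, 6), Mul(u, Rational(1, 57))) = Mul(Rational(-1, 6), Mul(Rational(1, 57), u)) = Mul(Rational(-1, 342), u))
d = 12733 (d = Add(6950, 5783) = 12733)
Add(Function('z')(-152), Add(Function('I')(-12), Mul(-1, d))) = Add(142, Add(Mul(Rational(-1, 342), -12), Mul(-1, 12733))) = Add(142, Add(Rational(2, 57), -12733)) = Add(142, Rational(-725779, 57)) = Rational(-717685, 57)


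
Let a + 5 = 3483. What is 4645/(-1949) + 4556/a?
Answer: -3637833/3389311 ≈ -1.0733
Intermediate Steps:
a = 3478 (a = -5 + 3483 = 3478)
4645/(-1949) + 4556/a = 4645/(-1949) + 4556/3478 = 4645*(-1/1949) + 4556*(1/3478) = -4645/1949 + 2278/1739 = -3637833/3389311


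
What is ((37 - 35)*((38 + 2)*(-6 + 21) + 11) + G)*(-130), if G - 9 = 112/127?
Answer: -20338370/127 ≈ -1.6014e+5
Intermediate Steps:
G = 1255/127 (G = 9 + 112/127 = 1255/127 ≈ 9.8819)
((37 - 35)*((38 + 2)*(-6 + 21) + 11) + G)*(-130) = ((37 - 35)*((38 + 2)*(-6 + 21) + 11) + 1255/127)*(-130) = (2*(40*15 + 11) + 1255/127)*(-130) = (2*(600 + 11) + 1255/127)*(-130) = (2*611 + 1255/127)*(-130) = (1222 + 1255/127)*(-130) = (156449/127)*(-130) = -20338370/127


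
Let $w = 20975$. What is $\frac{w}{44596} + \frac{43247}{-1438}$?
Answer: $- \frac{949240581}{32064524} \approx -29.604$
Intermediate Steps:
$\frac{w}{44596} + \frac{43247}{-1438} = \frac{20975}{44596} + \frac{43247}{-1438} = 20975 \cdot \frac{1}{44596} + 43247 \left(- \frac{1}{1438}\right) = \frac{20975}{44596} - \frac{43247}{1438} = - \frac{949240581}{32064524}$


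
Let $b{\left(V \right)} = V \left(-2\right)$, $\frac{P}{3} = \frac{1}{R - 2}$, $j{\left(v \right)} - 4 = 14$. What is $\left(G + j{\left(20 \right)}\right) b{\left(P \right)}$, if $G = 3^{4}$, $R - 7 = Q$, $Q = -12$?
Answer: $\frac{594}{7} \approx 84.857$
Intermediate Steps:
$R = -5$ ($R = 7 - 12 = -5$)
$j{\left(v \right)} = 18$ ($j{\left(v \right)} = 4 + 14 = 18$)
$P = - \frac{3}{7}$ ($P = \frac{3}{-5 - 2} = \frac{3}{-7} = 3 \left(- \frac{1}{7}\right) = - \frac{3}{7} \approx -0.42857$)
$b{\left(V \right)} = - 2 V$
$G = 81$
$\left(G + j{\left(20 \right)}\right) b{\left(P \right)} = \left(81 + 18\right) \left(\left(-2\right) \left(- \frac{3}{7}\right)\right) = 99 \cdot \frac{6}{7} = \frac{594}{7}$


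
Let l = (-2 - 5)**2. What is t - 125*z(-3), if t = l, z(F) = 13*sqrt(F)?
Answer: 49 - 1625*I*sqrt(3) ≈ 49.0 - 2814.6*I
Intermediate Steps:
l = 49 (l = (-7)**2 = 49)
t = 49
t - 125*z(-3) = 49 - 1625*sqrt(-3) = 49 - 1625*I*sqrt(3)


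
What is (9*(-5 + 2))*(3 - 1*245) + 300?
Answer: 6834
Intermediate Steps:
(9*(-5 + 2))*(3 - 1*245) + 300 = (9*(-3))*(3 - 245) + 300 = -27*(-242) + 300 = 6534 + 300 = 6834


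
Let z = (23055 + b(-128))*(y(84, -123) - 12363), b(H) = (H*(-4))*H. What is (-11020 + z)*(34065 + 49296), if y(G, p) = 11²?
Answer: 43351169644902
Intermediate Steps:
y(G, p) = 121
b(H) = -4*H² (b(H) = (-4*H)*H = -4*H²)
z = 520052402 (z = (23055 - 4*(-128)²)*(121 - 12363) = (23055 - 4*16384)*(-12242) = (23055 - 65536)*(-12242) = -42481*(-12242) = 520052402)
(-11020 + z)*(34065 + 49296) = (-11020 + 520052402)*(34065 + 49296) = 520041382*83361 = 43351169644902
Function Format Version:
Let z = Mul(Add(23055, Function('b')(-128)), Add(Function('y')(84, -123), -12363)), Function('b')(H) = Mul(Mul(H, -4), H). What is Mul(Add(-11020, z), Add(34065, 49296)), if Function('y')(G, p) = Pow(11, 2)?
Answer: 43351169644902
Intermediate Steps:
Function('y')(G, p) = 121
Function('b')(H) = Mul(-4, Pow(H, 2)) (Function('b')(H) = Mul(Mul(-4, H), H) = Mul(-4, Pow(H, 2)))
z = 520052402 (z = Mul(Add(23055, Mul(-4, Pow(-128, 2))), Add(121, -12363)) = Mul(Add(23055, Mul(-4, 16384)), -12242) = Mul(Add(23055, -65536), -12242) = Mul(-42481, -12242) = 520052402)
Mul(Add(-11020, z), Add(34065, 49296)) = Mul(Add(-11020, 520052402), Add(34065, 49296)) = Mul(520041382, 83361) = 43351169644902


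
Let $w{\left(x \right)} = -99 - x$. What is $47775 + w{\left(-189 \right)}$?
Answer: $47865$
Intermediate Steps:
$47775 + w{\left(-189 \right)} = 47775 - -90 = 47775 + \left(-99 + 189\right) = 47775 + 90 = 47865$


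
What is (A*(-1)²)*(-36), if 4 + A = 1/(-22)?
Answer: 1602/11 ≈ 145.64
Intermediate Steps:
A = -89/22 (A = -4 + 1/(-22) = -4 - 1/22 = -89/22 ≈ -4.0455)
(A*(-1)²)*(-36) = -89/22*(-1)²*(-36) = -89/22*1*(-36) = -89/22*(-36) = 1602/11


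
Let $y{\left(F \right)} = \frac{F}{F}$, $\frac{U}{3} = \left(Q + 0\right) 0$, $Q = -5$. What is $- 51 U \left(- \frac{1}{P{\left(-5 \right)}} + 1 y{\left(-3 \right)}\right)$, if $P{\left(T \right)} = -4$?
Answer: $0$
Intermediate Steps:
$U = 0$ ($U = 3 \left(-5 + 0\right) 0 = 3 \left(\left(-5\right) 0\right) = 3 \cdot 0 = 0$)
$y{\left(F \right)} = 1$
$- 51 U \left(- \frac{1}{P{\left(-5 \right)}} + 1 y{\left(-3 \right)}\right) = \left(-51\right) 0 \left(- \frac{1}{-4} + 1 \cdot 1\right) = 0 \left(\left(-1\right) \left(- \frac{1}{4}\right) + 1\right) = 0 \left(\frac{1}{4} + 1\right) = 0 \cdot \frac{5}{4} = 0$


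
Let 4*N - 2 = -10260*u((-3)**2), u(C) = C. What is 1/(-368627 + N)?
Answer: -2/783423 ≈ -2.5529e-6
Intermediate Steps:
N = -46169/2 (N = 1/2 + (-10260*(-3)**2)/4 = 1/2 + (-10260*9)/4 = 1/2 + (1/4)*(-92340) = 1/2 - 23085 = -46169/2 ≈ -23085.)
1/(-368627 + N) = 1/(-368627 - 46169/2) = 1/(-783423/2) = -2/783423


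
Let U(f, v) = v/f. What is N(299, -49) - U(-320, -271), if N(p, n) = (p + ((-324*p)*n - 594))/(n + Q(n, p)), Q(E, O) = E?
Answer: -759473919/15680 ≈ -48436.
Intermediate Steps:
N(p, n) = (-594 + p - 324*n*p)/(2*n) (N(p, n) = (p + ((-324*p)*n - 594))/(n + n) = (p + (-324*n*p - 594))/((2*n)) = (p + (-594 - 324*n*p))*(1/(2*n)) = (-594 + p - 324*n*p)*(1/(2*n)) = (-594 + p - 324*n*p)/(2*n))
N(299, -49) - U(-320, -271) = (1/2)*(-594 + 299 - 324*(-49)*299)/(-49) - (-271)/(-320) = (1/2)*(-1/49)*(-594 + 299 + 4746924) - (-271)*(-1)/320 = (1/2)*(-1/49)*4746629 - 1*271/320 = -4746629/98 - 271/320 = -759473919/15680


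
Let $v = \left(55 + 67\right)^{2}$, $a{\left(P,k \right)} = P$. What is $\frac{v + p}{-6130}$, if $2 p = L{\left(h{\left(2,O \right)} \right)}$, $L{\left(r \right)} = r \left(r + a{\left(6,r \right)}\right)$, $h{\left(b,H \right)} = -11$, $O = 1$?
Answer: $- \frac{29823}{12260} \approx -2.4325$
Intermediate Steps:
$v = 14884$ ($v = 122^{2} = 14884$)
$L{\left(r \right)} = r \left(6 + r\right)$ ($L{\left(r \right)} = r \left(r + 6\right) = r \left(6 + r\right)$)
$p = \frac{55}{2}$ ($p = \frac{\left(-11\right) \left(6 - 11\right)}{2} = \frac{\left(-11\right) \left(-5\right)}{2} = \frac{1}{2} \cdot 55 = \frac{55}{2} \approx 27.5$)
$\frac{v + p}{-6130} = \frac{14884 + \frac{55}{2}}{-6130} = \frac{29823}{2} \left(- \frac{1}{6130}\right) = - \frac{29823}{12260}$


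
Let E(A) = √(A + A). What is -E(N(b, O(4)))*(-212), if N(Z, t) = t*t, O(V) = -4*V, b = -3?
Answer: 3392*√2 ≈ 4797.0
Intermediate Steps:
N(Z, t) = t²
E(A) = √2*√A (E(A) = √(2*A) = √2*√A)
-E(N(b, O(4)))*(-212) = -√2*√((-4*4)²)*(-212) = -√2*√((-16)²)*(-212) = -√2*√256*(-212) = -√2*16*(-212) = -16*√2*(-212) = -(-3392)*√2 = 3392*√2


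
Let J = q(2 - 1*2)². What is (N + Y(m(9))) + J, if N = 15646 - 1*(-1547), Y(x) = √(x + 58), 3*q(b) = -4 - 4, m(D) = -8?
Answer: 154801/9 + 5*√2 ≈ 17207.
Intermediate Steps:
q(b) = -8/3 (q(b) = (-4 - 4)/3 = (⅓)*(-8) = -8/3)
Y(x) = √(58 + x)
J = 64/9 (J = (-8/3)² = 64/9 ≈ 7.1111)
N = 17193 (N = 15646 + 1547 = 17193)
(N + Y(m(9))) + J = (17193 + √(58 - 8)) + 64/9 = (17193 + √50) + 64/9 = (17193 + 5*√2) + 64/9 = 154801/9 + 5*√2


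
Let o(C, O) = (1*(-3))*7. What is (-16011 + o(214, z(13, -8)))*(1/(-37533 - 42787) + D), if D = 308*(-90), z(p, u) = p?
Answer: 1115461670901/2510 ≈ 4.4441e+8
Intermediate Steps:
D = -27720
o(C, O) = -21 (o(C, O) = -3*7 = -21)
(-16011 + o(214, z(13, -8)))*(1/(-37533 - 42787) + D) = (-16011 - 21)*(1/(-37533 - 42787) - 27720) = -16032*(1/(-80320) - 27720) = -16032*(-1/80320 - 27720) = -16032*(-2226470401/80320) = 1115461670901/2510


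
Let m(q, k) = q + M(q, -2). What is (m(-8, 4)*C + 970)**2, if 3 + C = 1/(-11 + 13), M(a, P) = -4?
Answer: 1000000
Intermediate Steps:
C = -5/2 (C = -3 + 1/(-11 + 13) = -3 + 1/2 = -5/2 ≈ -2.5000)
m(q, k) = -4 + q (m(q, k) = q - 4 = -4 + q)
(m(-8, 4)*C + 970)**2 = ((-4 - 8)*(-5/2) + 970)**2 = (-12*(-5/2) + 970)**2 = (30 + 970)**2 = 1000**2 = 1000000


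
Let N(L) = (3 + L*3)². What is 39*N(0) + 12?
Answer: 363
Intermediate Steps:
N(L) = (3 + 3*L)²
39*N(0) + 12 = 39*(9*(1 + 0)²) + 12 = 39*(9*1²) + 12 = 39*(9*1) + 12 = 39*9 + 12 = 351 + 12 = 363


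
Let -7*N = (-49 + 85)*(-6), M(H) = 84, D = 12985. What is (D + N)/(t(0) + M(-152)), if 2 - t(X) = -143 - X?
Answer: 91111/1603 ≈ 56.838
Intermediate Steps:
t(X) = 145 + X (t(X) = 2 - (-143 - X) = 2 + (143 + X) = 145 + X)
N = 216/7 (N = -(-49 + 85)*(-6)/7 = -36*(-6)/7 = -⅐*(-216) = 216/7 ≈ 30.857)
(D + N)/(t(0) + M(-152)) = (12985 + 216/7)/((145 + 0) + 84) = 91111/(7*(145 + 84)) = (91111/7)/229 = (91111/7)*(1/229) = 91111/1603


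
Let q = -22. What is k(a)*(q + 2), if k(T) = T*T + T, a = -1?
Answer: 0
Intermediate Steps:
k(T) = T + T**2 (k(T) = T**2 + T = T + T**2)
k(a)*(q + 2) = (-(1 - 1))*(-22 + 2) = -1*0*(-20) = 0*(-20) = 0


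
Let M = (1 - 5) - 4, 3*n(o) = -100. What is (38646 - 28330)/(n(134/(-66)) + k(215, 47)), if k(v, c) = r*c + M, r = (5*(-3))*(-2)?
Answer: 15474/2053 ≈ 7.5373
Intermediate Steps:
n(o) = -100/3 (n(o) = (1/3)*(-100) = -100/3)
M = -8 (M = -4 - 4 = -8)
r = 30 (r = -15*(-2) = 30)
k(v, c) = -8 + 30*c (k(v, c) = 30*c - 8 = -8 + 30*c)
(38646 - 28330)/(n(134/(-66)) + k(215, 47)) = (38646 - 28330)/(-100/3 + (-8 + 30*47)) = 10316/(-100/3 + (-8 + 1410)) = 10316/(-100/3 + 1402) = 10316/(4106/3) = 10316*(3/4106) = 15474/2053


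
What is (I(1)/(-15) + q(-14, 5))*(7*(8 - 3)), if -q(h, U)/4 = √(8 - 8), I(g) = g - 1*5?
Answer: 28/3 ≈ 9.3333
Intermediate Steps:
I(g) = -5 + g (I(g) = g - 5 = -5 + g)
q(h, U) = 0 (q(h, U) = -4*√(8 - 8) = -4*√0 = -4*0 = 0)
(I(1)/(-15) + q(-14, 5))*(7*(8 - 3)) = ((-5 + 1)/(-15) + 0)*(7*(8 - 3)) = (-4*(-1/15) + 0)*(7*5) = (4/15 + 0)*35 = (4/15)*35 = 28/3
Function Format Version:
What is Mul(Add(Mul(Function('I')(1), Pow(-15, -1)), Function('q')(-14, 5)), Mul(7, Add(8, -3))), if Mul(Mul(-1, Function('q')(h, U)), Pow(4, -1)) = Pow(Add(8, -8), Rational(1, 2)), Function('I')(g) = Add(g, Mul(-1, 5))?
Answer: Rational(28, 3) ≈ 9.3333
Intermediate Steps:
Function('I')(g) = Add(-5, g) (Function('I')(g) = Add(g, -5) = Add(-5, g))
Function('q')(h, U) = 0 (Function('q')(h, U) = Mul(-4, Pow(Add(8, -8), Rational(1, 2))) = Mul(-4, Pow(0, Rational(1, 2))) = Mul(-4, 0) = 0)
Mul(Add(Mul(Function('I')(1), Pow(-15, -1)), Function('q')(-14, 5)), Mul(7, Add(8, -3))) = Mul(Add(Mul(Add(-5, 1), Pow(-15, -1)), 0), Mul(7, Add(8, -3))) = Mul(Add(Mul(-4, Rational(-1, 15)), 0), Mul(7, 5)) = Mul(Add(Rational(4, 15), 0), 35) = Mul(Rational(4, 15), 35) = Rational(28, 3)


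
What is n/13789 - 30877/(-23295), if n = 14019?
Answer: 752335558/321214755 ≈ 2.3422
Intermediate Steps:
n/13789 - 30877/(-23295) = 14019/13789 - 30877/(-23295) = 14019*(1/13789) - 30877*(-1/23295) = 14019/13789 + 30877/23295 = 752335558/321214755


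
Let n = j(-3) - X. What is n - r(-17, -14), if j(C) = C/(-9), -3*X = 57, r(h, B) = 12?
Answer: 22/3 ≈ 7.3333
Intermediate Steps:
X = -19 (X = -1/3*57 = -19)
j(C) = -C/9 (j(C) = C*(-1/9) = -C/9)
n = 58/3 (n = -1/9*(-3) - 1*(-19) = 1/3 + 19 = 58/3 ≈ 19.333)
n - r(-17, -14) = 58/3 - 1*12 = 58/3 - 12 = 22/3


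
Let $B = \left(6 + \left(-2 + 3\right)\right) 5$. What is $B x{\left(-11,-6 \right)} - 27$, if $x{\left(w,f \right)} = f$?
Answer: $-237$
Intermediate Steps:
$B = 35$ ($B = \left(6 + 1\right) 5 = 7 \cdot 5 = 35$)
$B x{\left(-11,-6 \right)} - 27 = 35 \left(-6\right) - 27 = -210 - 27 = -237$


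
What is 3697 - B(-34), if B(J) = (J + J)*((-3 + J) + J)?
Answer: -1131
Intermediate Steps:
B(J) = 2*J*(-3 + 2*J) (B(J) = (2*J)*(-3 + 2*J) = 2*J*(-3 + 2*J))
3697 - B(-34) = 3697 - 2*(-34)*(-3 + 2*(-34)) = 3697 - 2*(-34)*(-3 - 68) = 3697 - 2*(-34)*(-71) = 3697 - 1*4828 = 3697 - 4828 = -1131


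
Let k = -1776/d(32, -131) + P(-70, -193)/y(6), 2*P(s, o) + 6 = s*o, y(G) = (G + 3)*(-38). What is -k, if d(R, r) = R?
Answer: 25733/342 ≈ 75.243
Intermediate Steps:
y(G) = -114 - 38*G (y(G) = (3 + G)*(-38) = -114 - 38*G)
P(s, o) = -3 + o*s/2 (P(s, o) = -3 + (s*o)/2 = -3 + (o*s)/2 = -3 + o*s/2)
k = -25733/342 (k = -1776/32 + (-3 + (½)*(-193)*(-70))/(-114 - 38*6) = -1776*1/32 + (-3 + 6755)/(-114 - 228) = -111/2 + 6752/(-342) = -111/2 + 6752*(-1/342) = -111/2 - 3376/171 = -25733/342 ≈ -75.243)
-k = -1*(-25733/342) = 25733/342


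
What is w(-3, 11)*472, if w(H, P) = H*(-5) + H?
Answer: 5664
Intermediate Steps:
w(H, P) = -4*H (w(H, P) = -5*H + H = -4*H)
w(-3, 11)*472 = -4*(-3)*472 = 12*472 = 5664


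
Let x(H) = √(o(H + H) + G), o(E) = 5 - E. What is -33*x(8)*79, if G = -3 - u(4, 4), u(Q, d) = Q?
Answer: -7821*I*√2 ≈ -11061.0*I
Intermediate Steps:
G = -7 (G = -3 - 1*4 = -3 - 4 = -7)
x(H) = √(-2 - 2*H) (x(H) = √((5 - (H + H)) - 7) = √((5 - 2*H) - 7) = √(-2 - 2*H))
-33*x(8)*79 = -33*√(-2 - 2*8)*79 = -33*√(-2 - 16)*79 = -99*I*√2*79 = -7821*I*√2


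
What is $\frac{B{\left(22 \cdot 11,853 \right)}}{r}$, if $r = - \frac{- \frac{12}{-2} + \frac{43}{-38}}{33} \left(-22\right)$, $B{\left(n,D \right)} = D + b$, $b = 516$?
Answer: $\frac{2109}{5} \approx 421.8$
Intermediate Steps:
$B{\left(n,D \right)} = 516 + D$ ($B{\left(n,D \right)} = D + 516 = 516 + D$)
$r = \frac{185}{57}$ ($r = - \frac{\left(-12\right) \left(- \frac{1}{2}\right) + 43 \left(- \frac{1}{38}\right)}{33} \left(-22\right) = - \frac{6 - \frac{43}{38}}{33} \left(-22\right) = - \frac{1}{33} \cdot \frac{185}{38} \left(-22\right) = - \frac{185 \left(-22\right)}{1254} = \left(-1\right) \left(- \frac{185}{57}\right) = \frac{185}{57} \approx 3.2456$)
$\frac{B{\left(22 \cdot 11,853 \right)}}{r} = \frac{516 + 853}{\frac{185}{57}} = 1369 \cdot \frac{57}{185} = \frac{2109}{5}$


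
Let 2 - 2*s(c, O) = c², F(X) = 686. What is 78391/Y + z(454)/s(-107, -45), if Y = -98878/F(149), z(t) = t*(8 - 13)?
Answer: -307563776451/565928233 ≈ -543.47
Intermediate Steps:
s(c, O) = 1 - c²/2
z(t) = -5*t (z(t) = t*(-5) = -5*t)
Y = -49439/343 (Y = -98878/686 = -98878*1/686 = -49439/343 ≈ -144.14)
78391/Y + z(454)/s(-107, -45) = 78391/(-49439/343) + (-5*454)/(1 - ½*(-107)²) = 78391*(-343/49439) - 2270/(1 - ½*11449) = -26888113/49439 - 2270/(1 - 11449/2) = -26888113/49439 - 2270/(-11447/2) = -26888113/49439 - 2270*(-2/11447) = -26888113/49439 + 4540/11447 = -307563776451/565928233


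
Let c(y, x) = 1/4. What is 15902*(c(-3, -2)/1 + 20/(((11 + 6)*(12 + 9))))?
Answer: 3474587/714 ≈ 4866.4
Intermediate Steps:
c(y, x) = ¼
15902*(c(-3, -2)/1 + 20/(((11 + 6)*(12 + 9)))) = 15902*((¼)/1 + 20/(((11 + 6)*(12 + 9)))) = 15902*((¼)*1 + 20/((17*21))) = 15902*(¼ + 20/357) = 15902*(437/1428) = 3474587/714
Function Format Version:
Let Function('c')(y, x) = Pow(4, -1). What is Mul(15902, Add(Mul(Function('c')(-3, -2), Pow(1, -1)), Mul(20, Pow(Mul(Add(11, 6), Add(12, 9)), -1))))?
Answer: Rational(3474587, 714) ≈ 4866.4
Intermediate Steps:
Function('c')(y, x) = Rational(1, 4)
Mul(15902, Add(Mul(Function('c')(-3, -2), Pow(1, -1)), Mul(20, Pow(Mul(Add(11, 6), Add(12, 9)), -1)))) = Mul(15902, Add(Mul(Rational(1, 4), Pow(1, -1)), Mul(20, Pow(Mul(Add(11, 6), Add(12, 9)), -1)))) = Mul(15902, Add(Mul(Rational(1, 4), 1), Mul(20, Pow(Mul(17, 21), -1)))) = Mul(15902, Add(Rational(1, 4), Mul(20, Pow(357, -1)))) = Mul(15902, Add(Rational(1, 4), Mul(20, Rational(1, 357)))) = Mul(15902, Add(Rational(1, 4), Rational(20, 357))) = Mul(15902, Rational(437, 1428)) = Rational(3474587, 714)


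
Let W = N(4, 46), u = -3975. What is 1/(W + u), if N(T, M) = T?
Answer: -1/3971 ≈ -0.00025183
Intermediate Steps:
W = 4
1/(W + u) = 1/(4 - 3975) = 1/(-3971) = -1/3971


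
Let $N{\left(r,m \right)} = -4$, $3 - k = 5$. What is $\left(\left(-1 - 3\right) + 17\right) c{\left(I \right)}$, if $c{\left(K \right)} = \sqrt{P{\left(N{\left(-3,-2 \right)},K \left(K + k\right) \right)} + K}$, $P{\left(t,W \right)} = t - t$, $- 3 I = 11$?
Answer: $\frac{13 i \sqrt{33}}{3} \approx 24.893 i$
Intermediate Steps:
$k = -2$ ($k = 3 - 5 = -2$)
$I = - \frac{11}{3}$ ($I = \left(- \frac{1}{3}\right) 11 = - \frac{11}{3} \approx -3.6667$)
$P{\left(t,W \right)} = 0$
$c{\left(K \right)} = \sqrt{K}$ ($c{\left(K \right)} = \sqrt{0 + K} = \sqrt{K}$)
$\left(\left(-1 - 3\right) + 17\right) c{\left(I \right)} = \left(\left(-1 - 3\right) + 17\right) \sqrt{- \frac{11}{3}} = \left(\left(-1 - 3\right) + 17\right) \frac{i \sqrt{33}}{3} = \left(-4 + 17\right) \frac{i \sqrt{33}}{3} = 13 \frac{i \sqrt{33}}{3} = \frac{13 i \sqrt{33}}{3}$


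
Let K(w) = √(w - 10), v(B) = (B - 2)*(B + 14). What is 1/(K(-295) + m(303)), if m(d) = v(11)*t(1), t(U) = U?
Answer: 45/10186 - I*√305/50930 ≈ 0.0044178 - 0.00034291*I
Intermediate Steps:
v(B) = (-2 + B)*(14 + B)
K(w) = √(-10 + w)
m(d) = 225 (m(d) = (-28 + 11² + 12*11)*1 = (-28 + 121 + 132)*1 = 225*1 = 225)
1/(K(-295) + m(303)) = 1/(√(-10 - 295) + 225) = 1/(√(-305) + 225) = 1/(I*√305 + 225) = 1/(225 + I*√305)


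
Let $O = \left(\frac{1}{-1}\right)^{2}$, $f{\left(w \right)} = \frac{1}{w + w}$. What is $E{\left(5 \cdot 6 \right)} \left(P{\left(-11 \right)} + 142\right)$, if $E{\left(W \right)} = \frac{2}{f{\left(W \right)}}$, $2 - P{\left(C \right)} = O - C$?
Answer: $15840$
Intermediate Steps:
$f{\left(w \right)} = \frac{1}{2 w}$
$O = 1$ ($O = \left(-1\right)^{2} = 1$)
$P{\left(C \right)} = 1 + C$ ($P{\left(C \right)} = 2 - \left(1 - C\right) = 2 + \left(-1 + C\right) = 1 + C$)
$E{\left(W \right)} = 4 W$ ($E{\left(W \right)} = \frac{2}{\frac{1}{2} \frac{1}{W}} = 2 \cdot 2 W = 4 W$)
$E{\left(5 \cdot 6 \right)} \left(P{\left(-11 \right)} + 142\right) = 4 \cdot 5 \cdot 6 \left(\left(1 - 11\right) + 142\right) = 4 \cdot 30 \left(-10 + 142\right) = 120 \cdot 132 = 15840$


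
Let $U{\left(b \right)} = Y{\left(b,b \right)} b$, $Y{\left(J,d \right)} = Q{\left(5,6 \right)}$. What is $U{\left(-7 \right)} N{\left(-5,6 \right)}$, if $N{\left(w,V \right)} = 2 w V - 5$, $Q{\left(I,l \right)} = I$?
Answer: $2275$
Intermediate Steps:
$Y{\left(J,d \right)} = 5$
$N{\left(w,V \right)} = -5 + 2 V w$ ($N{\left(w,V \right)} = 2 V w - 5 = -5 + 2 V w$)
$U{\left(b \right)} = 5 b$
$U{\left(-7 \right)} N{\left(-5,6 \right)} = 5 \left(-7\right) \left(-5 + 2 \cdot 6 \left(-5\right)\right) = - 35 \left(-5 - 60\right) = \left(-35\right) \left(-65\right) = 2275$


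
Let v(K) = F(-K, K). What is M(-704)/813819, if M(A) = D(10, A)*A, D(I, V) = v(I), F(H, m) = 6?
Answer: -1408/271273 ≈ -0.0051903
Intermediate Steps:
v(K) = 6
D(I, V) = 6
M(A) = 6*A
M(-704)/813819 = (6*(-704))/813819 = -4224*1/813819 = -1408/271273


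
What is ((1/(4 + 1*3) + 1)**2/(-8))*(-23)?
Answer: 184/49 ≈ 3.7551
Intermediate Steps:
((1/(4 + 1*3) + 1)**2/(-8))*(-23) = ((1/(4 + 3) + 1)**2*(-1/8))*(-23) = ((1/7 + 1)**2*(-1/8))*(-23) = ((8/7)**2*(-1/8))*(-23) = ((64/49)*(-1/8))*(-23) = -8/49*(-23) = 184/49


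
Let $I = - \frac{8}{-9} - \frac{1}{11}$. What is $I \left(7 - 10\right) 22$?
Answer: $- \frac{158}{3} \approx -52.667$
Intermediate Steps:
$I = \frac{79}{99}$ ($I = \left(-8\right) \left(- \frac{1}{9}\right) - \frac{1}{11} = \frac{8}{9} - \frac{1}{11} = \frac{79}{99} \approx 0.79798$)
$I \left(7 - 10\right) 22 = \frac{79 \left(7 - 10\right)}{99} \cdot 22 = \frac{79}{99} \left(-3\right) 22 = \left(- \frac{79}{33}\right) 22 = - \frac{158}{3}$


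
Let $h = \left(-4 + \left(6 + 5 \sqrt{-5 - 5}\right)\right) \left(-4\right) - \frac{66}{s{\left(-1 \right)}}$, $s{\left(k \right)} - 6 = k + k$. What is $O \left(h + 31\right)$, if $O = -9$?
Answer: $- \frac{117}{2} + 180 i \sqrt{10} \approx -58.5 + 569.21 i$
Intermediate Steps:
$s{\left(k \right)} = 6 + 2 k$ ($s{\left(k \right)} = 6 + \left(k + k\right) = 6 + 2 k$)
$h = - \frac{49}{2} - 20 i \sqrt{10}$ ($h = \left(-4 + \left(6 + 5 \sqrt{-5 - 5}\right)\right) \left(-4\right) - \frac{66}{6 + 2 \left(-1\right)} = \left(-4 + \left(6 + 5 \sqrt{-10}\right)\right) \left(-4\right) - \frac{66}{6 - 2} = \left(-4 + \left(6 + 5 i \sqrt{10}\right)\right) \left(-4\right) - \frac{66}{4} = \left(-4 + \left(6 + 5 i \sqrt{10}\right)\right) \left(-4\right) - \frac{33}{2} = \left(2 + 5 i \sqrt{10}\right) \left(-4\right) - \frac{33}{2} = \left(-8 - 20 i \sqrt{10}\right) - \frac{33}{2} = - \frac{49}{2} - 20 i \sqrt{10} \approx -24.5 - 63.246 i$)
$O \left(h + 31\right) = - 9 \left(\left(- \frac{49}{2} - 20 i \sqrt{10}\right) + 31\right) = - 9 \left(\frac{13}{2} - 20 i \sqrt{10}\right) = - \frac{117}{2} + 180 i \sqrt{10}$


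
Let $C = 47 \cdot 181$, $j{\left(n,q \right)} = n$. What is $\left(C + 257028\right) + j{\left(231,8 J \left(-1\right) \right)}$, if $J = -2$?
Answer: $265766$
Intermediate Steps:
$C = 8507$
$\left(C + 257028\right) + j{\left(231,8 J \left(-1\right) \right)} = \left(8507 + 257028\right) + 231 = 265535 + 231 = 265766$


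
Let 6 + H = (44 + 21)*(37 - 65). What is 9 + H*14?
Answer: -25555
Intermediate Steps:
H = -1826 (H = -6 + (44 + 21)*(37 - 65) = -6 + 65*(-28) = -6 - 1820 = -1826)
9 + H*14 = 9 - 1826*14 = 9 - 25564 = -25555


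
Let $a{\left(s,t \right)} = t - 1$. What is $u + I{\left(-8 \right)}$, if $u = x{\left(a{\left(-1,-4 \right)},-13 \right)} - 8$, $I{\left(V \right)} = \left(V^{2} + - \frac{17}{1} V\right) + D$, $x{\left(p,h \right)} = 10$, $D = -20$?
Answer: $182$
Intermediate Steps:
$a{\left(s,t \right)} = -1 + t$
$I{\left(V \right)} = -20 + V^{2} - 17 V$ ($I{\left(V \right)} = \left(V^{2} + - \frac{17}{1} V\right) - 20 = \left(V^{2} + \left(-17\right) 1 V\right) - 20 = \left(V^{2} - 17 V\right) - 20 = -20 + V^{2} - 17 V$)
$u = 2$ ($u = 10 - 8 = 2$)
$u + I{\left(-8 \right)} = 2 - \left(-116 - 64\right) = 2 + \left(-20 + 64 + 136\right) = 2 + 180 = 182$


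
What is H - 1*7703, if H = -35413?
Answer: -43116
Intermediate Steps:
H - 1*7703 = -35413 - 1*7703 = -35413 - 7703 = -43116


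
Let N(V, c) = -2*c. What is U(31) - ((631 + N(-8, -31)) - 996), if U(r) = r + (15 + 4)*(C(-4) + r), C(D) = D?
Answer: 847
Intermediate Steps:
U(r) = -76 + 20*r (U(r) = r + (15 + 4)*(-4 + r) = r + 19*(-4 + r) = r + (-76 + 19*r) = -76 + 20*r)
U(31) - ((631 + N(-8, -31)) - 996) = (-76 + 20*31) - ((631 - 2*(-31)) - 996) = (-76 + 620) - ((631 + 62) - 996) = 544 - (693 - 996) = 544 - 1*(-303) = 544 + 303 = 847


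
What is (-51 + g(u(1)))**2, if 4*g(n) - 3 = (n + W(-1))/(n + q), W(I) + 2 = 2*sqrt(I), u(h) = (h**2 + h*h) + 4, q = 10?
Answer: (1606 - I)**2/1024 ≈ 2518.8 - 3.1367*I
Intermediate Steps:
u(h) = 4 + 2*h**2 (u(h) = (h**2 + h**2) + 4 = 2*h**2 + 4 = 4 + 2*h**2)
W(I) = -2 + 2*sqrt(I)
g(n) = 3/4 + (-2 + n + 2*I)/(4*(10 + n)) (g(n) = 3/4 + ((n + (-2 + 2*sqrt(-1)))/(n + 10))/4 = 3/4 + ((n + (-2 + 2*I))/(10 + n))/4 = 3/4 + ((-2 + n + 2*I)/(10 + n))/4 = 3/4 + (-2 + n + 2*I)/(4*(10 + n)))
(-51 + g(u(1)))**2 = (-51 + (7 + (4 + 2*1**2) + I/2)/(10 + (4 + 2*1**2)))**2 = (-51 + (7 + (4 + 2*1) + I/2)/(10 + (4 + 2*1)))**2 = (-51 + (7 + (4 + 2) + I/2)/(10 + (4 + 2)))**2 = (-51 + (7 + 6 + I/2)/(10 + 6))**2 = (-51 + (13 + I/2)/16)**2 = (-51 + (13/16 + I/32))**2 = (-803/16 + I/32)**2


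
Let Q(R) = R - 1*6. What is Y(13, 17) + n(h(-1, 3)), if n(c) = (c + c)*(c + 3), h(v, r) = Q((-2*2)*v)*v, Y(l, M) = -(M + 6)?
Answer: -3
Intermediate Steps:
Y(l, M) = -6 - M (Y(l, M) = -(6 + M) = -6 - M)
Q(R) = -6 + R (Q(R) = R - 6 = -6 + R)
h(v, r) = v*(-6 - 4*v) (h(v, r) = (-6 + (-2*2)*v)*v = (-6 - 4*v)*v = v*(-6 - 4*v))
n(c) = 2*c*(3 + c) (n(c) = (2*c)*(3 + c) = 2*c*(3 + c))
Y(13, 17) + n(h(-1, 3)) = (-6 - 1*17) + 2*(-2*(-1)*(3 + 2*(-1)))*(3 - 2*(-1)*(3 + 2*(-1))) = (-6 - 17) + 2*(-2*(-1)*(3 - 2))*(3 - 2*(-1)*(3 - 2)) = -23 + 2*(-2*(-1)*1)*(3 - 2*(-1)*1) = -23 + 2*2*(3 + 2) = -23 + 2*2*5 = -23 + 20 = -3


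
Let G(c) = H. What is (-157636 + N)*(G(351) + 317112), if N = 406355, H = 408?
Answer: 78973256880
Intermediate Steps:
G(c) = 408
(-157636 + N)*(G(351) + 317112) = (-157636 + 406355)*(408 + 317112) = 248719*317520 = 78973256880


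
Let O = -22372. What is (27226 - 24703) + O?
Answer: -19849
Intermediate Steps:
(27226 - 24703) + O = (27226 - 24703) - 22372 = 2523 - 22372 = -19849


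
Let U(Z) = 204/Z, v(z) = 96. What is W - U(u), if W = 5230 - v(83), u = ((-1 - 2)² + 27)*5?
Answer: 76993/15 ≈ 5132.9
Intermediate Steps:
u = 180 (u = ((-3)² + 27)*5 = (9 + 27)*5 = 36*5 = 180)
W = 5134 (W = 5230 - 1*96 = 5230 - 96 = 5134)
W - U(u) = 5134 - 204/180 = 5134 - 1*17/15 = 5134 - 17/15 = 76993/15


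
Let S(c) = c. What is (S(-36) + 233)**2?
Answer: 38809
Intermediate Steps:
(S(-36) + 233)**2 = (-36 + 233)**2 = 197**2 = 38809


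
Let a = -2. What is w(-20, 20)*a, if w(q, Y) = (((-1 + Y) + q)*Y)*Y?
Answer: 800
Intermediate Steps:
w(q, Y) = Y²*(-1 + Y + q) (w(q, Y) = ((-1 + Y + q)*Y)*Y = (Y*(-1 + Y + q))*Y = Y²*(-1 + Y + q))
w(-20, 20)*a = (20²*(-1 + 20 - 20))*(-2) = (400*(-1))*(-2) = -400*(-2) = 800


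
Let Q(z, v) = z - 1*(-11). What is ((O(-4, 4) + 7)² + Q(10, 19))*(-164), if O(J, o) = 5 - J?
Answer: -45428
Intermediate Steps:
Q(z, v) = 11 + z (Q(z, v) = z + 11 = 11 + z)
((O(-4, 4) + 7)² + Q(10, 19))*(-164) = (((5 - 1*(-4)) + 7)² + (11 + 10))*(-164) = (((5 + 4) + 7)² + 21)*(-164) = ((9 + 7)² + 21)*(-164) = (16² + 21)*(-164) = (256 + 21)*(-164) = 277*(-164) = -45428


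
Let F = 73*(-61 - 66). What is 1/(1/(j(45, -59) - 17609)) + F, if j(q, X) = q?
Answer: -26835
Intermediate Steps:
F = -9271 (F = 73*(-127) = -9271)
1/(1/(j(45, -59) - 17609)) + F = 1/(1/(45 - 17609)) - 9271 = 1/(1/(-17564)) - 9271 = 1/(-1/17564) - 9271 = -17564 - 9271 = -26835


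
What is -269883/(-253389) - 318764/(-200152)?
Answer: 11232409451/4226359594 ≈ 2.6577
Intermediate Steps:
-269883/(-253389) - 318764/(-200152) = -269883*(-1/253389) - 318764*(-1/200152) = 89961/84463 + 79691/50038 = 11232409451/4226359594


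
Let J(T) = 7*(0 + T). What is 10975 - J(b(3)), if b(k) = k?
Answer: 10954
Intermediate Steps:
J(T) = 7*T
10975 - J(b(3)) = 10975 - 7*3 = 10975 - 1*21 = 10975 - 21 = 10954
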